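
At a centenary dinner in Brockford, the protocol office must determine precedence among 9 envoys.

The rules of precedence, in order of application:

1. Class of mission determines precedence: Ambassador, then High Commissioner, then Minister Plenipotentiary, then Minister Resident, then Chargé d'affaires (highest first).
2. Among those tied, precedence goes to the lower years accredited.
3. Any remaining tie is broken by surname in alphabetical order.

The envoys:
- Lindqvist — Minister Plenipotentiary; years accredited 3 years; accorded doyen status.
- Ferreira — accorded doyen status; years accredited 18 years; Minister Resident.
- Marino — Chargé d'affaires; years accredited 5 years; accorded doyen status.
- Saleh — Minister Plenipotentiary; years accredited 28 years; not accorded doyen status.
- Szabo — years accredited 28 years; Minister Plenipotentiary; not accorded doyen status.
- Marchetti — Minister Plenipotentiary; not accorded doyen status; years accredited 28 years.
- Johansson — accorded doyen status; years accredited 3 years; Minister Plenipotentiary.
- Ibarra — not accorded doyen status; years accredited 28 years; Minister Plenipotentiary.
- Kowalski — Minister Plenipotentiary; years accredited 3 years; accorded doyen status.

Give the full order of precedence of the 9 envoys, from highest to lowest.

Johansson, Kowalski, Lindqvist, Ibarra, Marchetti, Saleh, Szabo, Ferreira, Marino

By class of mission: Johansson, Kowalski, Lindqvist, Ibarra, Marchetti, Saleh and Szabo (Minister Plenipotentiary); then Ferreira (Minister Resident); then Marino (Chargé d'affaires).
Among Johansson, Kowalski, Lindqvist, Ibarra, Marchetti, Saleh and Szabo, by years accredited (lower first): Johansson, Kowalski and Lindqvist (3 years) before Ibarra, Marchetti, Saleh and Szabo (28 years).
Among Johansson, Kowalski and Lindqvist, alphabetically by surname: Johansson before Kowalski before Lindqvist.
Among Ibarra, Marchetti, Saleh and Szabo, alphabetically by surname: Ibarra before Marchetti before Saleh before Szabo.
Full order: Johansson, Kowalski, Lindqvist, Ibarra, Marchetti, Saleh, Szabo, Ferreira, Marino.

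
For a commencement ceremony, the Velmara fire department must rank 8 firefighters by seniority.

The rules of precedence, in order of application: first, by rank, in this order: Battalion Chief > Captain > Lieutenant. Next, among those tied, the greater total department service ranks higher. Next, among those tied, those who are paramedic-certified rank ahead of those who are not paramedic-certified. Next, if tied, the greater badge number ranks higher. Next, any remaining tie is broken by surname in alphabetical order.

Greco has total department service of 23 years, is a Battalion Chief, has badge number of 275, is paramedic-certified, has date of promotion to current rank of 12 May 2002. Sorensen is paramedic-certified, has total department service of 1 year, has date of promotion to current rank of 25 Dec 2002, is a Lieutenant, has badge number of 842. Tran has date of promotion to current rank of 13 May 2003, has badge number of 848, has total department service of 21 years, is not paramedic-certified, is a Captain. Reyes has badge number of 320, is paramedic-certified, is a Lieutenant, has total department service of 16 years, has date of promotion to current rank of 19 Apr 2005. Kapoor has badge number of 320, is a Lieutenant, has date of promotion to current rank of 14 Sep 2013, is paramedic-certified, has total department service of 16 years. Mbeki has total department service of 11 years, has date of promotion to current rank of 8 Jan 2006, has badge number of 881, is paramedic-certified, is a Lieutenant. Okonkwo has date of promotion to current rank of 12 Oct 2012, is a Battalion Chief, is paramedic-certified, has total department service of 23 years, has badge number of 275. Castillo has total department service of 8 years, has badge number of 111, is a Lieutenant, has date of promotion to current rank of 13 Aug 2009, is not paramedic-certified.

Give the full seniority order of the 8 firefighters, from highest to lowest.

By rank: Greco and Okonkwo (Battalion Chief); then Tran (Captain); then Kapoor, Reyes, Mbeki, Castillo and Sorensen (Lieutenant).
Greco and Okonkwo both have total department service 23 years, so the next rule applies.
Greco and Okonkwo are each paramedic-certified, so the next rule applies.
Greco and Okonkwo both have badge number 275, so the next rule applies.
Among Greco and Okonkwo, alphabetically by surname: Greco before Okonkwo.
Among Kapoor, Reyes, Mbeki, Castillo and Sorensen, by total department service (higher first): Kapoor and Reyes (16 years) before Mbeki (11 years) before Castillo (8 years) before Sorensen (1 year).
Kapoor and Reyes are each paramedic-certified, so the next rule applies.
Kapoor and Reyes both have badge number 320, so the next rule applies.
Among Kapoor and Reyes, alphabetically by surname: Kapoor before Reyes.
Full order: Greco, Okonkwo, Tran, Kapoor, Reyes, Mbeki, Castillo, Sorensen.

Greco, Okonkwo, Tran, Kapoor, Reyes, Mbeki, Castillo, Sorensen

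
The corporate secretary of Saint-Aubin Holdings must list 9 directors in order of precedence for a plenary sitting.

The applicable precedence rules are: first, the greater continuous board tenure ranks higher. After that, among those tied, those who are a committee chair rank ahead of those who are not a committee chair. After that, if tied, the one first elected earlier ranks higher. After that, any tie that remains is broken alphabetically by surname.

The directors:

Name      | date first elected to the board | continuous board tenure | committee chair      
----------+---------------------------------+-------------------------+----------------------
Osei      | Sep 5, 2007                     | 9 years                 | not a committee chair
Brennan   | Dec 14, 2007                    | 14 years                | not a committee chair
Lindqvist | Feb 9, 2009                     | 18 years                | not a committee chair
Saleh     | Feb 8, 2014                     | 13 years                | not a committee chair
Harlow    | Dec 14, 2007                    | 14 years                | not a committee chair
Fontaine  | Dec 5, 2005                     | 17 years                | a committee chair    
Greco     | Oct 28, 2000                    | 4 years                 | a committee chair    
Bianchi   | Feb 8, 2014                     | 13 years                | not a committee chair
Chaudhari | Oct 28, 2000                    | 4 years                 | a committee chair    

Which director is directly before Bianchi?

By continuous board tenure (higher first): Lindqvist (18 years); then Fontaine (17 years); then Brennan and Harlow (both 14 years); then Bianchi and Saleh (both 13 years); then Osei (9 years); then Chaudhari and Greco (both 4 years).
Brennan and Harlow are each not a committee chair, so the next rule applies.
Brennan and Harlow both have date first elected to the board Dec 14, 2007, so the next rule applies.
Among Brennan and Harlow, alphabetically by surname: Brennan before Harlow.
Bianchi and Saleh are each not a committee chair, so the next rule applies.
Bianchi and Saleh both have date first elected to the board Feb 8, 2014, so the next rule applies.
Among Bianchi and Saleh, alphabetically by surname: Bianchi before Saleh.
Chaudhari and Greco are each a committee chair, so the next rule applies.
Chaudhari and Greco both have date first elected to the board Oct 28, 2000, so the next rule applies.
Among Chaudhari and Greco, alphabetically by surname: Chaudhari before Greco.
Order: Lindqvist, Fontaine, Brennan, Harlow, Bianchi, Saleh, Osei, Chaudhari, Greco.

Harlow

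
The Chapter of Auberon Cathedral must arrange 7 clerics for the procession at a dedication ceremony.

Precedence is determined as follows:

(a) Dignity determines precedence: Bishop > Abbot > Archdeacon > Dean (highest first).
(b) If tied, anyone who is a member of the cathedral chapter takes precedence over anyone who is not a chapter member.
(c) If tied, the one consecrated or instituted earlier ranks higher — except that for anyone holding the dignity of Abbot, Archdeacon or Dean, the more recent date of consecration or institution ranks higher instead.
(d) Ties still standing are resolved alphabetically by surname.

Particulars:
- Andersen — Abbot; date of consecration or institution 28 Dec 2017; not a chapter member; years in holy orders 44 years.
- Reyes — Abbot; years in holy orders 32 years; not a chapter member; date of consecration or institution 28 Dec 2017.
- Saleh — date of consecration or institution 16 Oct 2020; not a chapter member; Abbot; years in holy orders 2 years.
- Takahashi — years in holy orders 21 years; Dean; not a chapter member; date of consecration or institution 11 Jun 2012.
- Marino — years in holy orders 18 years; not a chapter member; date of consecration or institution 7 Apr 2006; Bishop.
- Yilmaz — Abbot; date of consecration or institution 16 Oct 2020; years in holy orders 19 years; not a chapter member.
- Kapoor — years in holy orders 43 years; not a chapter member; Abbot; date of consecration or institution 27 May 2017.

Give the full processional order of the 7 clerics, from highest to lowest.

By dignity: Marino (Bishop); then Saleh, Yilmaz, Andersen, Reyes and Kapoor (Abbot); then Takahashi (Dean).
Saleh, Yilmaz, Andersen, Reyes and Kapoor are each not a chapter member, so the next rule applies.
Among Saleh, Yilmaz, Andersen, Reyes and Kapoor, by date of consecration or institution (later first) (reversed rule for this group): Saleh and Yilmaz (16 Oct 2020) before Andersen and Reyes (28 Dec 2017) before Kapoor (27 May 2017).
Among Saleh and Yilmaz, alphabetically by surname: Saleh before Yilmaz.
Among Andersen and Reyes, alphabetically by surname: Andersen before Reyes.
Full order: Marino, Saleh, Yilmaz, Andersen, Reyes, Kapoor, Takahashi.

Marino, Saleh, Yilmaz, Andersen, Reyes, Kapoor, Takahashi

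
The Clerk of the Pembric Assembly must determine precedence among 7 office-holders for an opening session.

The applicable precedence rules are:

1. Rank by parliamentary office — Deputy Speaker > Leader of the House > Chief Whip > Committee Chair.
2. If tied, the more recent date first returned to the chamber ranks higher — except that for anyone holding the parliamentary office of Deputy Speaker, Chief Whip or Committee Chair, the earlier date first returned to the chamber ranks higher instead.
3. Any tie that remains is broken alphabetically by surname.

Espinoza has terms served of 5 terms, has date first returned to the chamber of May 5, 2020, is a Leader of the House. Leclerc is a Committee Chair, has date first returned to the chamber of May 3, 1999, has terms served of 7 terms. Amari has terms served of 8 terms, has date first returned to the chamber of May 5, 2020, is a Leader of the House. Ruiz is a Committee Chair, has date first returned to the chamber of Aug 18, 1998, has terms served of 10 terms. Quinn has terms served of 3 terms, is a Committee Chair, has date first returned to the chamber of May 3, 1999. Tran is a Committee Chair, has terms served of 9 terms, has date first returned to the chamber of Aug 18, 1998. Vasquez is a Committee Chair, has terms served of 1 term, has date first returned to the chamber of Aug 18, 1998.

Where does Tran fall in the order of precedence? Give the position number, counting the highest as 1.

4

By parliamentary office: Amari and Espinoza (Leader of the House); then Ruiz, Tran, Vasquez, Leclerc and Quinn (Committee Chair).
Amari and Espinoza both have date first returned to the chamber May 5, 2020, so the next rule applies.
Among Amari and Espinoza, alphabetically by surname: Amari before Espinoza.
Among Ruiz, Tran, Vasquez, Leclerc and Quinn, by date first returned to the chamber (earlier first) (reversed rule for this group): Ruiz, Tran and Vasquez (Aug 18, 1998) before Leclerc and Quinn (May 3, 1999).
Among Ruiz, Tran and Vasquez, alphabetically by surname: Ruiz before Tran before Vasquez.
Among Leclerc and Quinn, alphabetically by surname: Leclerc before Quinn.
Order: Amari, Espinoza, Ruiz, Tran, Vasquez, Leclerc, Quinn. So position 4.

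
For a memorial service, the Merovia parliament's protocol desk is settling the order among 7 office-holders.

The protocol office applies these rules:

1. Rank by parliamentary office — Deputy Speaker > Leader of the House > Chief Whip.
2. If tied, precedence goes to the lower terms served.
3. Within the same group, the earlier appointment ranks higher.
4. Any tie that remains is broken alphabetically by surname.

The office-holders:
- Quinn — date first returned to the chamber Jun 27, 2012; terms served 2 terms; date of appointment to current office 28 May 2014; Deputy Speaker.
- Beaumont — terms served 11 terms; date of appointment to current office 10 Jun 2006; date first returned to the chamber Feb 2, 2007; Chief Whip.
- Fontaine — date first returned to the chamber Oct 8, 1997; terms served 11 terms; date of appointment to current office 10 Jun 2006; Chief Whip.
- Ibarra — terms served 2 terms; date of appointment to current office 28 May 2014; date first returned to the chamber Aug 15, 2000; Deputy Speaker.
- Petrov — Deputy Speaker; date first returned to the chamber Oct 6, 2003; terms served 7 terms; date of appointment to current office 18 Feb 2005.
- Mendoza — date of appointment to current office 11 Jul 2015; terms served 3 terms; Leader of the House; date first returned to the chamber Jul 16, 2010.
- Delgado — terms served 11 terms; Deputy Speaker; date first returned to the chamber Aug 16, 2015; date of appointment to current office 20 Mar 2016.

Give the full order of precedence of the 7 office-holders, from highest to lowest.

By parliamentary office: Ibarra, Quinn, Petrov and Delgado (Deputy Speaker); then Mendoza (Leader of the House); then Beaumont and Fontaine (Chief Whip).
Among Ibarra, Quinn, Petrov and Delgado, by terms served (lower first): Ibarra and Quinn (2 terms) before Petrov (7 terms) before Delgado (11 terms).
Ibarra and Quinn both have date of appointment to current office 28 May 2014, so the next rule applies.
Among Ibarra and Quinn, alphabetically by surname: Ibarra before Quinn.
Beaumont and Fontaine both have terms served 11 terms, so the next rule applies.
Beaumont and Fontaine both have date of appointment to current office 10 Jun 2006, so the next rule applies.
Among Beaumont and Fontaine, alphabetically by surname: Beaumont before Fontaine.
Full order: Ibarra, Quinn, Petrov, Delgado, Mendoza, Beaumont, Fontaine.

Ibarra, Quinn, Petrov, Delgado, Mendoza, Beaumont, Fontaine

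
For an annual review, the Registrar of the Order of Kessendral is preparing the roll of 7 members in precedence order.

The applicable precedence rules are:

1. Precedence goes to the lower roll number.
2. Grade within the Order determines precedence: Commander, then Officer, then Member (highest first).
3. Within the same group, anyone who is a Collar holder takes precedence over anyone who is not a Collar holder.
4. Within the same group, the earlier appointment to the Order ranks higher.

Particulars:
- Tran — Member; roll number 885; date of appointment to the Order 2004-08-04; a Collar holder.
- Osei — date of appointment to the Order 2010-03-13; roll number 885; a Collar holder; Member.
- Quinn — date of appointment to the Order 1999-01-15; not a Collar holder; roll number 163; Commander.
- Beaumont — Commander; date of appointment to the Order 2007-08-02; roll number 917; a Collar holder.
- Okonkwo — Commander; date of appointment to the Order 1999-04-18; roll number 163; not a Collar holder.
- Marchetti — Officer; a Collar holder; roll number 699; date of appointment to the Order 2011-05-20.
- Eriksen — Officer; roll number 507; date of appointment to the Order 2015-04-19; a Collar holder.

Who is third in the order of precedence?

By roll number (lower first): Quinn and Okonkwo (both 163); then Eriksen (507); then Marchetti (699); then Tran and Osei (both 885); then Beaumont (917).
Quinn and Okonkwo are each Commander, so the next rule applies.
Quinn and Okonkwo are each not a Collar holder, so the next rule applies.
Among Quinn and Okonkwo, by date of appointment to the Order (earlier first): Quinn (1999-01-15) before Okonkwo (1999-04-18).
Tran and Osei are each Member, so the next rule applies.
Tran and Osei are each a Collar holder, so the next rule applies.
Among Tran and Osei, by date of appointment to the Order (earlier first): Tran (2004-08-04) before Osei (2010-03-13).
Order: Quinn, Okonkwo, Eriksen, Marchetti, Tran, Osei, Beaumont.

Eriksen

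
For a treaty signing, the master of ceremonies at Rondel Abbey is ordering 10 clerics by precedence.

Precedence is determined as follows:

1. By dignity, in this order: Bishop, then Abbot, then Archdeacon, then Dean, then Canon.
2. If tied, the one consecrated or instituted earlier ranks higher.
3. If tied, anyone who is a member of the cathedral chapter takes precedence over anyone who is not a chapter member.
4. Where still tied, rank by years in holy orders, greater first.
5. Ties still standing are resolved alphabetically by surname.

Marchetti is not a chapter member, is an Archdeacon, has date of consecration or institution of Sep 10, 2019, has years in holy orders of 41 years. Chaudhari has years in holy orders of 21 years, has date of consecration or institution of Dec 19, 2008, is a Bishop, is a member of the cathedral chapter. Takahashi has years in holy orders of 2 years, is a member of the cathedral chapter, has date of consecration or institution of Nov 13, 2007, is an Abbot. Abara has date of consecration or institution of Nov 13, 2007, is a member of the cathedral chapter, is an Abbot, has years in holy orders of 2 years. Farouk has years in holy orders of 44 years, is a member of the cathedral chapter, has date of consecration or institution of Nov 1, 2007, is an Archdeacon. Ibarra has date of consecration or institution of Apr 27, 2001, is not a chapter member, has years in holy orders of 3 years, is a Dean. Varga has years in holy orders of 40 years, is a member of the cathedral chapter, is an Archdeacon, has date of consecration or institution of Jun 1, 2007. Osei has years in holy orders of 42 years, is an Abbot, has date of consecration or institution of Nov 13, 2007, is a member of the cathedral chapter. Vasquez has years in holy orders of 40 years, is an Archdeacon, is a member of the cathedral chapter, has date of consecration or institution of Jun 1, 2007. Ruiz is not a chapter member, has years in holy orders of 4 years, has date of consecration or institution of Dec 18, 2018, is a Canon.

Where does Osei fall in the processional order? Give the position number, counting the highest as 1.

2

By dignity: Chaudhari (Bishop); then Osei, Abara and Takahashi (Abbot); then Varga, Vasquez, Farouk and Marchetti (Archdeacon); then Ibarra (Dean); then Ruiz (Canon).
Osei, Abara and Takahashi all have date of consecration or institution Nov 13, 2007, so the next rule applies.
Osei, Abara and Takahashi are each a member of the cathedral chapter, so the next rule applies.
Among Osei, Abara and Takahashi, by years in holy orders (higher first): Osei (42 years) before Abara and Takahashi (2 years).
Among Abara and Takahashi, alphabetically by surname: Abara before Takahashi.
Among Varga, Vasquez, Farouk and Marchetti, by date of consecration or institution (earlier first): Varga and Vasquez (Jun 1, 2007) before Farouk (Nov 1, 2007) before Marchetti (Sep 10, 2019).
Varga and Vasquez are each a member of the cathedral chapter, so the next rule applies.
Varga and Vasquez both have years in holy orders 40 years, so the next rule applies.
Among Varga and Vasquez, alphabetically by surname: Varga before Vasquez.
Order: Chaudhari, Osei, Abara, Takahashi, Varga, Vasquez, Farouk, Marchetti, Ibarra, Ruiz. So position 2.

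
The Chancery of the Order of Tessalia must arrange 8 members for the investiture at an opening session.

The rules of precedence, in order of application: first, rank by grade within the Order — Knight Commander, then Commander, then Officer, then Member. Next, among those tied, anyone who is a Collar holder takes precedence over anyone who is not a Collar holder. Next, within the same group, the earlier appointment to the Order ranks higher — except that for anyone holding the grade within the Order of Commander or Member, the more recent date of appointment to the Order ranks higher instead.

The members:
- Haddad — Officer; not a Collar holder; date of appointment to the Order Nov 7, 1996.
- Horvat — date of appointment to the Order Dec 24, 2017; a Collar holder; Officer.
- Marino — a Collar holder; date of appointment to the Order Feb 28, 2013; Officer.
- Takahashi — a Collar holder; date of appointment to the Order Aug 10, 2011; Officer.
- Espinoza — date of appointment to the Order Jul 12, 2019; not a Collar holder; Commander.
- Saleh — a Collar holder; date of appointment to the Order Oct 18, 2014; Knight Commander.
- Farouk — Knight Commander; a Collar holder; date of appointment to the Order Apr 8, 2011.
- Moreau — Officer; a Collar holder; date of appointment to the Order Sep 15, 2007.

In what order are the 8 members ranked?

By grade within the Order: Farouk and Saleh (Knight Commander); then Espinoza (Commander); then Moreau, Takahashi, Marino, Horvat and Haddad (Officer).
Farouk and Saleh are each a Collar holder, so the next rule applies.
Among Farouk and Saleh, by date of appointment to the Order (earlier first): Farouk (Apr 8, 2011) before Saleh (Oct 18, 2014).
Among Moreau, Takahashi, Marino, Horvat and Haddad, a Collar holder before not a Collar holder: Moreau, Takahashi, Marino and Horvat (a Collar holder) before Haddad (not a Collar holder).
Among Moreau, Takahashi, Marino and Horvat, by date of appointment to the Order (earlier first): Moreau (Sep 15, 2007) before Takahashi (Aug 10, 2011) before Marino (Feb 28, 2013) before Horvat (Dec 24, 2017).
Full order: Farouk, Saleh, Espinoza, Moreau, Takahashi, Marino, Horvat, Haddad.

Farouk, Saleh, Espinoza, Moreau, Takahashi, Marino, Horvat, Haddad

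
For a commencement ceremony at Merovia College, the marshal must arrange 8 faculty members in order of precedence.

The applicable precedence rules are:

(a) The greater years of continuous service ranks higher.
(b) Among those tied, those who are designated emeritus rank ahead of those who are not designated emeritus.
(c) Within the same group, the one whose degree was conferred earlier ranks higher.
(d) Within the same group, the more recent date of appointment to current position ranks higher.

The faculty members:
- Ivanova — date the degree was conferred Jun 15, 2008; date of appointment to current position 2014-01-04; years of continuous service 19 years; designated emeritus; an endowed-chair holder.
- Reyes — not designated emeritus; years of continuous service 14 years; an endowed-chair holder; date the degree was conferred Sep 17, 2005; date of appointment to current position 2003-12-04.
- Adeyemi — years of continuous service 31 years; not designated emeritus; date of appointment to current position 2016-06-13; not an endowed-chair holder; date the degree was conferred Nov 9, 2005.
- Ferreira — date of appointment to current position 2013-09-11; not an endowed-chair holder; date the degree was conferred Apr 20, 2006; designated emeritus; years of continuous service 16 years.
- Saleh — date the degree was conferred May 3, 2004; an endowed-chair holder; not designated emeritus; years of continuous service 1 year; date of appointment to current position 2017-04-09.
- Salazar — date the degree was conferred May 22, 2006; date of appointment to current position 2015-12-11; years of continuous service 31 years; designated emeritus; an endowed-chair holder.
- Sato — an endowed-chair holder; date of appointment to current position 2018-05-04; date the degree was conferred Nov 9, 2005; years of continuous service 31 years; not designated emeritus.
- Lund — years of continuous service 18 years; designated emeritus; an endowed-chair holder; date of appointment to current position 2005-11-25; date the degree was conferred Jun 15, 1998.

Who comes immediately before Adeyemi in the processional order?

By years of continuous service (higher first): Salazar, Sato and Adeyemi (each 31 years); then Ivanova (19 years); then Lund (18 years); then Ferreira (16 years); then Reyes (14 years); then Saleh (1 year).
Among Salazar, Sato and Adeyemi, designated emeritus before not designated emeritus: Salazar (designated emeritus) before Sato and Adeyemi (not designated emeritus).
Sato and Adeyemi both have date the degree was conferred Nov 9, 2005, so the next rule applies.
Among Sato and Adeyemi, by date of appointment to current position (later first): Sato (2018-05-04) before Adeyemi (2016-06-13).
Order: Salazar, Sato, Adeyemi, Ivanova, Lund, Ferreira, Reyes, Saleh.

Sato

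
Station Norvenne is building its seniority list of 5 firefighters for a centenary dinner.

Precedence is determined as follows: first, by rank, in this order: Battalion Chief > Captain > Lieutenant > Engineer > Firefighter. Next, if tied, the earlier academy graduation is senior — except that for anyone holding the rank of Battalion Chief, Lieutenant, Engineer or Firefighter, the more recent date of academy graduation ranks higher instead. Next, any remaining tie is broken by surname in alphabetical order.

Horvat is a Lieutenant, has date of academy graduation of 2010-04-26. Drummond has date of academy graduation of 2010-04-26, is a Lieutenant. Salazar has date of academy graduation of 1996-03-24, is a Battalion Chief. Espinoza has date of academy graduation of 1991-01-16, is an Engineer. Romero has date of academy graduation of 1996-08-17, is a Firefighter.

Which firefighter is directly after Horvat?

By rank: Salazar (Battalion Chief); then Drummond and Horvat (Lieutenant); then Espinoza (Engineer); then Romero (Firefighter).
Drummond and Horvat both have date of academy graduation 2010-04-26, so the next rule applies.
Among Drummond and Horvat, alphabetically by surname: Drummond before Horvat.
Order: Salazar, Drummond, Horvat, Espinoza, Romero.

Espinoza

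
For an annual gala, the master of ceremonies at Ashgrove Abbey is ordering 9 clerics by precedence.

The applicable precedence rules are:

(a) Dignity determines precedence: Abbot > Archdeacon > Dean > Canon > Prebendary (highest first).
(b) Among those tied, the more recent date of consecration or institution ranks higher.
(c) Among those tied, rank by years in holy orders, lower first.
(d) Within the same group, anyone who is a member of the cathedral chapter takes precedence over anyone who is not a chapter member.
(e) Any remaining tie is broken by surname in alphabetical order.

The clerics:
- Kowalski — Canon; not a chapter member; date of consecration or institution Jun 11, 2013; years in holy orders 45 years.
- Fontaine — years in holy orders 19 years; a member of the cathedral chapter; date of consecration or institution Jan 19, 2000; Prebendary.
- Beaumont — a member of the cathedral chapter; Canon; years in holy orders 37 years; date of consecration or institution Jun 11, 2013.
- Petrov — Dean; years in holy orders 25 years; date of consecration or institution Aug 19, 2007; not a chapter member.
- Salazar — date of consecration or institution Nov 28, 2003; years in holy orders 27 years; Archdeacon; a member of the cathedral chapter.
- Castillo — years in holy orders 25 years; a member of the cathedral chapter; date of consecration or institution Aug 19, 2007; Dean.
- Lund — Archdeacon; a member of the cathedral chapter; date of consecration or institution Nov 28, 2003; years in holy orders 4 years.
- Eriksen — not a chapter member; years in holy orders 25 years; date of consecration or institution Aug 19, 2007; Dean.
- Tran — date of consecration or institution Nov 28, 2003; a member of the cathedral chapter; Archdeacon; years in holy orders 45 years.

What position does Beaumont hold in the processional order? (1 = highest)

By dignity: Lund, Salazar and Tran (Archdeacon); then Castillo, Eriksen and Petrov (Dean); then Beaumont and Kowalski (Canon); then Fontaine (Prebendary).
Lund, Salazar and Tran all have date of consecration or institution Nov 28, 2003, so the next rule applies.
Among Lund, Salazar and Tran, by years in holy orders (lower first): Lund (4 years) before Salazar (27 years) before Tran (45 years).
Castillo, Eriksen and Petrov all have date of consecration or institution Aug 19, 2007, so the next rule applies.
Castillo, Eriksen and Petrov all have years in holy orders 25 years, so the next rule applies.
Among Castillo, Eriksen and Petrov, a member of the cathedral chapter before not a chapter member: Castillo (a member of the cathedral chapter) before Eriksen and Petrov (not a chapter member).
Among Eriksen and Petrov, alphabetically by surname: Eriksen before Petrov.
Beaumont and Kowalski both have date of consecration or institution Jun 11, 2013, so the next rule applies.
Among Beaumont and Kowalski, by years in holy orders (lower first): Beaumont (37 years) before Kowalski (45 years).
Order: Lund, Salazar, Tran, Castillo, Eriksen, Petrov, Beaumont, Kowalski, Fontaine. So position 7.

7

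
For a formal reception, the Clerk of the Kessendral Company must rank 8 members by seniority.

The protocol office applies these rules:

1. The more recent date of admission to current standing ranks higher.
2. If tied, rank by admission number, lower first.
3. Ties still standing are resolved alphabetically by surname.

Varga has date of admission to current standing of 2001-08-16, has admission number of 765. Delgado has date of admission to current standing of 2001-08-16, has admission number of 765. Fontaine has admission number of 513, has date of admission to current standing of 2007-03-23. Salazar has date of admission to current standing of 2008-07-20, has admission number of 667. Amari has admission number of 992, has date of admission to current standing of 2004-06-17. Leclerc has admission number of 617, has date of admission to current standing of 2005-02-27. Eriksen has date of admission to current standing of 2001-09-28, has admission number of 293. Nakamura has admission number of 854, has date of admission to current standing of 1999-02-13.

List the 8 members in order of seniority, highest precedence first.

By date of admission to current standing (later first): Salazar (2008-07-20); then Fontaine (2007-03-23); then Leclerc (2005-02-27); then Amari (2004-06-17); then Eriksen (2001-09-28); then Delgado and Varga (both 2001-08-16); then Nakamura (1999-02-13).
Delgado and Varga both have admission number 765, so the next rule applies.
Among Delgado and Varga, alphabetically by surname: Delgado before Varga.
Full order: Salazar, Fontaine, Leclerc, Amari, Eriksen, Delgado, Varga, Nakamura.

Salazar, Fontaine, Leclerc, Amari, Eriksen, Delgado, Varga, Nakamura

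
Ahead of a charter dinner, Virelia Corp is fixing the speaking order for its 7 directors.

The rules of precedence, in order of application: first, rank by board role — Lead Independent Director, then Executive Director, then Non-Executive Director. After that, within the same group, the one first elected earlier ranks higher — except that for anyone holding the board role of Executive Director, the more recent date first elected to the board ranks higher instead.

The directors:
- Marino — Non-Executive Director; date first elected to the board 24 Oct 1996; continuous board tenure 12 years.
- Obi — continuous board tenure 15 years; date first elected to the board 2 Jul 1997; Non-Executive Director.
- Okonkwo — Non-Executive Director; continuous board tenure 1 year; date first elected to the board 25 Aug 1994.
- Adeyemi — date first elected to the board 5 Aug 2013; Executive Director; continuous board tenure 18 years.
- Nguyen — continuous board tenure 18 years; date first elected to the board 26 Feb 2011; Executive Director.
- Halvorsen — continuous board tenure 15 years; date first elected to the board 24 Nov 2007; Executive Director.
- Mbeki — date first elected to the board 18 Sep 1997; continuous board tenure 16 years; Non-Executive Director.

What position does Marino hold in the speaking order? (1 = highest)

By board role: Adeyemi, Nguyen and Halvorsen (Executive Director); then Okonkwo, Marino, Obi and Mbeki (Non-Executive Director).
Among Adeyemi, Nguyen and Halvorsen, by date first elected to the board (later first) (reversed rule for this group): Adeyemi (5 Aug 2013) before Nguyen (26 Feb 2011) before Halvorsen (24 Nov 2007).
Among Okonkwo, Marino, Obi and Mbeki, by date first elected to the board (earlier first): Okonkwo (25 Aug 1994) before Marino (24 Oct 1996) before Obi (2 Jul 1997) before Mbeki (18 Sep 1997).
Order: Adeyemi, Nguyen, Halvorsen, Okonkwo, Marino, Obi, Mbeki. So position 5.

5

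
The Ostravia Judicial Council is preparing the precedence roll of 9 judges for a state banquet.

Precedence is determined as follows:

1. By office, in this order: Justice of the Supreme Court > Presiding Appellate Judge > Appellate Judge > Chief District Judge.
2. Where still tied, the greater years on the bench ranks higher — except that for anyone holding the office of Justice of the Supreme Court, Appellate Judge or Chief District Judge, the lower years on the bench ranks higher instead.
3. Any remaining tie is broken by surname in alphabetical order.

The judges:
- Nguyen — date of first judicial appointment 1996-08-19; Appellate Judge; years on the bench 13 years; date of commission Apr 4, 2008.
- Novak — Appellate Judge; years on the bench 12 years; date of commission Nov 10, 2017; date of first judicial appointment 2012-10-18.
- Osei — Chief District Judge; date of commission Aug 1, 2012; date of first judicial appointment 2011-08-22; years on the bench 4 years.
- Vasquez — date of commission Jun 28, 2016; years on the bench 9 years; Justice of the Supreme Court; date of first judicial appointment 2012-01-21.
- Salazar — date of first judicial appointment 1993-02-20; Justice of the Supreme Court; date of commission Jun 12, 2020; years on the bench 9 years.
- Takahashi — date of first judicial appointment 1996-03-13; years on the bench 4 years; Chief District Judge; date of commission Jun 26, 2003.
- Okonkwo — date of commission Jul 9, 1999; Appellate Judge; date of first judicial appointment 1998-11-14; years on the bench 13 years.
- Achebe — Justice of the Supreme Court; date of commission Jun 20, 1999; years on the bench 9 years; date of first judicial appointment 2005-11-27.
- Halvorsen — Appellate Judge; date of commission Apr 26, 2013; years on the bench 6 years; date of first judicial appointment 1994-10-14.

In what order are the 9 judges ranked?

Achebe, Salazar, Vasquez, Halvorsen, Novak, Nguyen, Okonkwo, Osei, Takahashi

By office: Achebe, Salazar and Vasquez (Justice of the Supreme Court); then Halvorsen, Novak, Nguyen and Okonkwo (Appellate Judge); then Osei and Takahashi (Chief District Judge).
Achebe, Salazar and Vasquez all have years on the bench 9 years, so the next rule applies.
Among Achebe, Salazar and Vasquez, alphabetically by surname: Achebe before Salazar before Vasquez.
Among Halvorsen, Novak, Nguyen and Okonkwo, by years on the bench (lower first) (reversed rule for this group): Halvorsen (6 years) before Novak (12 years) before Nguyen and Okonkwo (13 years).
Among Nguyen and Okonkwo, alphabetically by surname: Nguyen before Okonkwo.
Osei and Takahashi both have years on the bench 4 years, so the next rule applies.
Among Osei and Takahashi, alphabetically by surname: Osei before Takahashi.
Full order: Achebe, Salazar, Vasquez, Halvorsen, Novak, Nguyen, Okonkwo, Osei, Takahashi.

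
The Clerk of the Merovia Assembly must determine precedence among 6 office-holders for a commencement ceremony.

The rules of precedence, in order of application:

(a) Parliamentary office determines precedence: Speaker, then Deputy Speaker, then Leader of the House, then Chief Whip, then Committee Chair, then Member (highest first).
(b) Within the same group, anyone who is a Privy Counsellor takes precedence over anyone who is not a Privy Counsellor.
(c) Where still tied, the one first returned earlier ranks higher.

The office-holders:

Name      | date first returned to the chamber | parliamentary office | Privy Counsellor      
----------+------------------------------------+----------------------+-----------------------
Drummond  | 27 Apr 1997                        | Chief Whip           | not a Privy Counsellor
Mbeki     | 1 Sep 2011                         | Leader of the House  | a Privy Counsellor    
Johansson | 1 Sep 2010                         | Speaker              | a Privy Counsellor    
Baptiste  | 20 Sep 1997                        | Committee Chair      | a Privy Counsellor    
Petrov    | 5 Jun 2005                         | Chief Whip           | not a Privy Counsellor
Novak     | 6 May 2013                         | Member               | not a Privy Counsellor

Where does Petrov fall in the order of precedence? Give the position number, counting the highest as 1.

By parliamentary office: Johansson (Speaker); then Mbeki (Leader of the House); then Drummond and Petrov (Chief Whip); then Baptiste (Committee Chair); then Novak (Member).
Drummond and Petrov are each not a Privy Counsellor, so the next rule applies.
Among Drummond and Petrov, by date first returned to the chamber (earlier first): Drummond (27 Apr 1997) before Petrov (5 Jun 2005).
Order: Johansson, Mbeki, Drummond, Petrov, Baptiste, Novak. So position 4.

4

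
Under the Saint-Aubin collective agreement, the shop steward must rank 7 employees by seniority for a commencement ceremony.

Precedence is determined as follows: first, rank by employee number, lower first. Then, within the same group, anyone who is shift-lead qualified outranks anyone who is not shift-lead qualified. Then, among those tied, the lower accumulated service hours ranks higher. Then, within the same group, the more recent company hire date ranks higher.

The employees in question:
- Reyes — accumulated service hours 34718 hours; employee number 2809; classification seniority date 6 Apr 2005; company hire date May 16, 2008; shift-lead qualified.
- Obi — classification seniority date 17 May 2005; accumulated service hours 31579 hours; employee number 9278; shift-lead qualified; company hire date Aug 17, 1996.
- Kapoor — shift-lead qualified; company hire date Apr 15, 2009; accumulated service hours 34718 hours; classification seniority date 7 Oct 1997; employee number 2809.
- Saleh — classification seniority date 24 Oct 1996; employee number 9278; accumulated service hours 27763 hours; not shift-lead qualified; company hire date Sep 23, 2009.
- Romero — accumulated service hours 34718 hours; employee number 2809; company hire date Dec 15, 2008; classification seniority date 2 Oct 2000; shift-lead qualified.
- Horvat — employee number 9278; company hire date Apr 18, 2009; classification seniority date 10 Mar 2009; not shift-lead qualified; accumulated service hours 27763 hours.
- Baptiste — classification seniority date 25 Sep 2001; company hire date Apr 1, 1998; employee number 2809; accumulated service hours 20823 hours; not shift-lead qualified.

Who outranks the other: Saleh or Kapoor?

By employee number (lower first): Kapoor, Romero, Reyes and Baptiste (each 2809); then Obi, Saleh and Horvat (each 9278).
Among Kapoor, Romero, Reyes and Baptiste, shift-lead qualified before not shift-lead qualified: Kapoor, Romero and Reyes (shift-lead qualified) before Baptiste (not shift-lead qualified).
Kapoor, Romero and Reyes all have accumulated service hours 34718 hours, so the next rule applies.
Among Kapoor, Romero and Reyes, by company hire date (later first): Kapoor (Apr 15, 2009) before Romero (Dec 15, 2008) before Reyes (May 16, 2008).
Among Obi, Saleh and Horvat, shift-lead qualified before not shift-lead qualified: Obi (shift-lead qualified) before Saleh and Horvat (not shift-lead qualified).
Saleh and Horvat both have accumulated service hours 27763 hours, so the next rule applies.
Among Saleh and Horvat, by company hire date (later first): Saleh (Sep 23, 2009) before Horvat (Apr 18, 2009).
So Kapoor takes precedence.

Kapoor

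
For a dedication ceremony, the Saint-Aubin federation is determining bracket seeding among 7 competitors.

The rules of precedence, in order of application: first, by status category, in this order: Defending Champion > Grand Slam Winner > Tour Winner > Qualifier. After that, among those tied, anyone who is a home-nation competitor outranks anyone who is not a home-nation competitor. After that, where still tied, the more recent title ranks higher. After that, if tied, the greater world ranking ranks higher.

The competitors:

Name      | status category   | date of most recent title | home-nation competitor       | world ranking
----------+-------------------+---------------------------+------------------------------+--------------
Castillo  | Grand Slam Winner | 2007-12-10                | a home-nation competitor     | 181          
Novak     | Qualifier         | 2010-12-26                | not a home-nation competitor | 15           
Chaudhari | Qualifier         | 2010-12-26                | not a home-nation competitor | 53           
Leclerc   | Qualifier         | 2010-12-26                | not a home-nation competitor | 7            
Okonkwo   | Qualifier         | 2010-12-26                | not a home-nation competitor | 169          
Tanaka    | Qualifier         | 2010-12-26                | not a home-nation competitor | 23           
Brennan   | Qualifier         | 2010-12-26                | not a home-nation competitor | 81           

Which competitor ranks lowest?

Leclerc

By status category: Castillo (Grand Slam Winner); then Okonkwo, Brennan, Chaudhari, Tanaka, Novak and Leclerc (Qualifier).
Okonkwo, Brennan, Chaudhari, Tanaka, Novak and Leclerc are each not a home-nation competitor, so the next rule applies.
Okonkwo, Brennan, Chaudhari, Tanaka, Novak and Leclerc all have date of most recent title 2010-12-26, so the next rule applies.
Among Okonkwo, Brennan, Chaudhari, Tanaka, Novak and Leclerc, by world ranking (higher first): Okonkwo (169) before Brennan (81) before Chaudhari (53) before Tanaka (23) before Novak (15) before Leclerc (7).
Order: Castillo, Okonkwo, Brennan, Chaudhari, Tanaka, Novak, Leclerc.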